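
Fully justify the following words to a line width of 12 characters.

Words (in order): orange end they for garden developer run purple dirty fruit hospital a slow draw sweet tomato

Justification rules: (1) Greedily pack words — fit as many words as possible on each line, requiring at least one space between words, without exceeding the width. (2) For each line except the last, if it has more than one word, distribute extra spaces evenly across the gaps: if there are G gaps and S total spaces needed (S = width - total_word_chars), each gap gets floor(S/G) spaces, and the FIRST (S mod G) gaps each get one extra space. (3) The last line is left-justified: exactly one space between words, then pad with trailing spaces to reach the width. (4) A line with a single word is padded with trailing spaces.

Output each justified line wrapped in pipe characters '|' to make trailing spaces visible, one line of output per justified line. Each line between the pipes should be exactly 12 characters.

Answer: |orange   end|
|they     for|
|garden      |
|developer   |
|run   purple|
|dirty  fruit|
|hospital   a|
|slow    draw|
|sweet tomato|

Derivation:
Line 1: ['orange', 'end'] (min_width=10, slack=2)
Line 2: ['they', 'for'] (min_width=8, slack=4)
Line 3: ['garden'] (min_width=6, slack=6)
Line 4: ['developer'] (min_width=9, slack=3)
Line 5: ['run', 'purple'] (min_width=10, slack=2)
Line 6: ['dirty', 'fruit'] (min_width=11, slack=1)
Line 7: ['hospital', 'a'] (min_width=10, slack=2)
Line 8: ['slow', 'draw'] (min_width=9, slack=3)
Line 9: ['sweet', 'tomato'] (min_width=12, slack=0)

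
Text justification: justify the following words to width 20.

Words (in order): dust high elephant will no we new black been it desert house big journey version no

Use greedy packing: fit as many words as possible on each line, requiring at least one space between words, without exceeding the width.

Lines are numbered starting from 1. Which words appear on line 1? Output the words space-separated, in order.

Line 1: ['dust', 'high', 'elephant'] (min_width=18, slack=2)
Line 2: ['will', 'no', 'we', 'new', 'black'] (min_width=20, slack=0)
Line 3: ['been', 'it', 'desert', 'house'] (min_width=20, slack=0)
Line 4: ['big', 'journey', 'version'] (min_width=19, slack=1)
Line 5: ['no'] (min_width=2, slack=18)

Answer: dust high elephant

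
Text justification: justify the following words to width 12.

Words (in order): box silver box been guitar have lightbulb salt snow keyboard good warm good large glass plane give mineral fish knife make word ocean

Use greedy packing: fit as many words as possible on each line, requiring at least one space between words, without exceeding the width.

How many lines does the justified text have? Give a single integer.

Line 1: ['box', 'silver'] (min_width=10, slack=2)
Line 2: ['box', 'been'] (min_width=8, slack=4)
Line 3: ['guitar', 'have'] (min_width=11, slack=1)
Line 4: ['lightbulb'] (min_width=9, slack=3)
Line 5: ['salt', 'snow'] (min_width=9, slack=3)
Line 6: ['keyboard'] (min_width=8, slack=4)
Line 7: ['good', 'warm'] (min_width=9, slack=3)
Line 8: ['good', 'large'] (min_width=10, slack=2)
Line 9: ['glass', 'plane'] (min_width=11, slack=1)
Line 10: ['give', 'mineral'] (min_width=12, slack=0)
Line 11: ['fish', 'knife'] (min_width=10, slack=2)
Line 12: ['make', 'word'] (min_width=9, slack=3)
Line 13: ['ocean'] (min_width=5, slack=7)
Total lines: 13

Answer: 13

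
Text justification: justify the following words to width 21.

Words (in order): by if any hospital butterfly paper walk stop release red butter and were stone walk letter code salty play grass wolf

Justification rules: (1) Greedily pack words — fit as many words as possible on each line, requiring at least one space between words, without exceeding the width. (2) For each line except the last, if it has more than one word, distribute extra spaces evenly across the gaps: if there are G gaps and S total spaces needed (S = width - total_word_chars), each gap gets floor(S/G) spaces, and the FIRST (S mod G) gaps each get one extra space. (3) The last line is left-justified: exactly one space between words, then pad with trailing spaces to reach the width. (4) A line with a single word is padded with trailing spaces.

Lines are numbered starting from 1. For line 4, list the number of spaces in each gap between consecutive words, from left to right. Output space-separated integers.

Answer: 1 1 1

Derivation:
Line 1: ['by', 'if', 'any', 'hospital'] (min_width=18, slack=3)
Line 2: ['butterfly', 'paper', 'walk'] (min_width=20, slack=1)
Line 3: ['stop', 'release', 'red'] (min_width=16, slack=5)
Line 4: ['butter', 'and', 'were', 'stone'] (min_width=21, slack=0)
Line 5: ['walk', 'letter', 'code'] (min_width=16, slack=5)
Line 6: ['salty', 'play', 'grass', 'wolf'] (min_width=21, slack=0)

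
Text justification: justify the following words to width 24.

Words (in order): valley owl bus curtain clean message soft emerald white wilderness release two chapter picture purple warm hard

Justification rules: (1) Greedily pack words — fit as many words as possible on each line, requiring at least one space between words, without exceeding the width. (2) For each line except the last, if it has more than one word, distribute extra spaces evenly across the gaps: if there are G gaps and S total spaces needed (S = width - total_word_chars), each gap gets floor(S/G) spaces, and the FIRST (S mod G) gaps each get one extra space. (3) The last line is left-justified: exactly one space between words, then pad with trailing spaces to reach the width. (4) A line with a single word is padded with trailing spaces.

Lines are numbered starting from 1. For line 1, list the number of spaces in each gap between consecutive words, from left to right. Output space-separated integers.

Line 1: ['valley', 'owl', 'bus', 'curtain'] (min_width=22, slack=2)
Line 2: ['clean', 'message', 'soft'] (min_width=18, slack=6)
Line 3: ['emerald', 'white', 'wilderness'] (min_width=24, slack=0)
Line 4: ['release', 'two', 'chapter'] (min_width=19, slack=5)
Line 5: ['picture', 'purple', 'warm', 'hard'] (min_width=24, slack=0)

Answer: 2 2 1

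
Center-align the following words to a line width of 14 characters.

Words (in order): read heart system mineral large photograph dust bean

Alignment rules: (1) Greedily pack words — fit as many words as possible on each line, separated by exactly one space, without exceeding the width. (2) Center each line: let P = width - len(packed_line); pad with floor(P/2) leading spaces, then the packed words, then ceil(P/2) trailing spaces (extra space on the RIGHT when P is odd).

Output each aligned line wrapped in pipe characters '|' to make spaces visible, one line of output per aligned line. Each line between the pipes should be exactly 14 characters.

Line 1: ['read', 'heart'] (min_width=10, slack=4)
Line 2: ['system', 'mineral'] (min_width=14, slack=0)
Line 3: ['large'] (min_width=5, slack=9)
Line 4: ['photograph'] (min_width=10, slack=4)
Line 5: ['dust', 'bean'] (min_width=9, slack=5)

Answer: |  read heart  |
|system mineral|
|    large     |
|  photograph  |
|  dust bean   |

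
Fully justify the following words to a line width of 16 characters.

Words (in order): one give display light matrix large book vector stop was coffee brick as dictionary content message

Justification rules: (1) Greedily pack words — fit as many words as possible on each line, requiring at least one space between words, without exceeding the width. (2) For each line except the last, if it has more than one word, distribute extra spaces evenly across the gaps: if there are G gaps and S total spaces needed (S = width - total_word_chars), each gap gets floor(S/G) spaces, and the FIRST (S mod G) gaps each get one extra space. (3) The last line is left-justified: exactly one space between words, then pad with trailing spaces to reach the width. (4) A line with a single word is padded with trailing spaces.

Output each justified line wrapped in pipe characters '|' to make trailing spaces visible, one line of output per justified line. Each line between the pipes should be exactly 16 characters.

Line 1: ['one', 'give', 'display'] (min_width=16, slack=0)
Line 2: ['light', 'matrix'] (min_width=12, slack=4)
Line 3: ['large', 'book'] (min_width=10, slack=6)
Line 4: ['vector', 'stop', 'was'] (min_width=15, slack=1)
Line 5: ['coffee', 'brick', 'as'] (min_width=15, slack=1)
Line 6: ['dictionary'] (min_width=10, slack=6)
Line 7: ['content', 'message'] (min_width=15, slack=1)

Answer: |one give display|
|light     matrix|
|large       book|
|vector  stop was|
|coffee  brick as|
|dictionary      |
|content message |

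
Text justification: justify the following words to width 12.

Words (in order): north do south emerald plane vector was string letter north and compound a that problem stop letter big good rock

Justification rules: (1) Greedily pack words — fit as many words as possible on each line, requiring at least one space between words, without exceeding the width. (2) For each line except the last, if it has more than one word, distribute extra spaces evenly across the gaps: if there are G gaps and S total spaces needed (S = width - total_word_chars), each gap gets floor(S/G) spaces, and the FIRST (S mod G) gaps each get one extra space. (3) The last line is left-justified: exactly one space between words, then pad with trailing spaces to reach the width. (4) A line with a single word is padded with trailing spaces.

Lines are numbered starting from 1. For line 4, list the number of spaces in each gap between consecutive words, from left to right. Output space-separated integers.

Answer: 1

Derivation:
Line 1: ['north', 'do'] (min_width=8, slack=4)
Line 2: ['south'] (min_width=5, slack=7)
Line 3: ['emerald'] (min_width=7, slack=5)
Line 4: ['plane', 'vector'] (min_width=12, slack=0)
Line 5: ['was', 'string'] (min_width=10, slack=2)
Line 6: ['letter', 'north'] (min_width=12, slack=0)
Line 7: ['and', 'compound'] (min_width=12, slack=0)
Line 8: ['a', 'that'] (min_width=6, slack=6)
Line 9: ['problem', 'stop'] (min_width=12, slack=0)
Line 10: ['letter', 'big'] (min_width=10, slack=2)
Line 11: ['good', 'rock'] (min_width=9, slack=3)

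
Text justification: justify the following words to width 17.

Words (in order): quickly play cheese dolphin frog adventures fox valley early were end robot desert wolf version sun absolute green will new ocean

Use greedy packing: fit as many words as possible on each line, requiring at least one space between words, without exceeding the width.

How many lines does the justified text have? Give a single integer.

Line 1: ['quickly', 'play'] (min_width=12, slack=5)
Line 2: ['cheese', 'dolphin'] (min_width=14, slack=3)
Line 3: ['frog', 'adventures'] (min_width=15, slack=2)
Line 4: ['fox', 'valley', 'early'] (min_width=16, slack=1)
Line 5: ['were', 'end', 'robot'] (min_width=14, slack=3)
Line 6: ['desert', 'wolf'] (min_width=11, slack=6)
Line 7: ['version', 'sun'] (min_width=11, slack=6)
Line 8: ['absolute', 'green'] (min_width=14, slack=3)
Line 9: ['will', 'new', 'ocean'] (min_width=14, slack=3)
Total lines: 9

Answer: 9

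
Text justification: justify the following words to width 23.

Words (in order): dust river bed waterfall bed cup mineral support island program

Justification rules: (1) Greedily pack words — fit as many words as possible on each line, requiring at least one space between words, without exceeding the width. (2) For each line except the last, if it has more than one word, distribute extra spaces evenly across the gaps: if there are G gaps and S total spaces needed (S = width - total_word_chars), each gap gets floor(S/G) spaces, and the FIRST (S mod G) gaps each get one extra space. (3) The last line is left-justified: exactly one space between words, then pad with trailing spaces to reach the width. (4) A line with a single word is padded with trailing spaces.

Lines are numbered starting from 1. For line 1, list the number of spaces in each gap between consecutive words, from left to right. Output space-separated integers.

Answer: 6 5

Derivation:
Line 1: ['dust', 'river', 'bed'] (min_width=14, slack=9)
Line 2: ['waterfall', 'bed', 'cup'] (min_width=17, slack=6)
Line 3: ['mineral', 'support', 'island'] (min_width=22, slack=1)
Line 4: ['program'] (min_width=7, slack=16)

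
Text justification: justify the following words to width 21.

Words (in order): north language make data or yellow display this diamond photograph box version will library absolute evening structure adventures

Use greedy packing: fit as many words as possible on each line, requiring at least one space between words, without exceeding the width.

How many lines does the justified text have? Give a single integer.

Answer: 7

Derivation:
Line 1: ['north', 'language', 'make'] (min_width=19, slack=2)
Line 2: ['data', 'or', 'yellow'] (min_width=14, slack=7)
Line 3: ['display', 'this', 'diamond'] (min_width=20, slack=1)
Line 4: ['photograph', 'box'] (min_width=14, slack=7)
Line 5: ['version', 'will', 'library'] (min_width=20, slack=1)
Line 6: ['absolute', 'evening'] (min_width=16, slack=5)
Line 7: ['structure', 'adventures'] (min_width=20, slack=1)
Total lines: 7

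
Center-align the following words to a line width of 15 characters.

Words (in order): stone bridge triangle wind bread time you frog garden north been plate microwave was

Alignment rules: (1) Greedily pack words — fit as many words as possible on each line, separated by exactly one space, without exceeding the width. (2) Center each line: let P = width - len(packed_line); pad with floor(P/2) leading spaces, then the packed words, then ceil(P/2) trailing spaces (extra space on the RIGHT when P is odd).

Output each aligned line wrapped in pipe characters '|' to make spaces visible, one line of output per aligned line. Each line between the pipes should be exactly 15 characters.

Answer: | stone bridge  |
| triangle wind |
|bread time you |
|  frog garden  |
|  north been   |
|plate microwave|
|      was      |

Derivation:
Line 1: ['stone', 'bridge'] (min_width=12, slack=3)
Line 2: ['triangle', 'wind'] (min_width=13, slack=2)
Line 3: ['bread', 'time', 'you'] (min_width=14, slack=1)
Line 4: ['frog', 'garden'] (min_width=11, slack=4)
Line 5: ['north', 'been'] (min_width=10, slack=5)
Line 6: ['plate', 'microwave'] (min_width=15, slack=0)
Line 7: ['was'] (min_width=3, slack=12)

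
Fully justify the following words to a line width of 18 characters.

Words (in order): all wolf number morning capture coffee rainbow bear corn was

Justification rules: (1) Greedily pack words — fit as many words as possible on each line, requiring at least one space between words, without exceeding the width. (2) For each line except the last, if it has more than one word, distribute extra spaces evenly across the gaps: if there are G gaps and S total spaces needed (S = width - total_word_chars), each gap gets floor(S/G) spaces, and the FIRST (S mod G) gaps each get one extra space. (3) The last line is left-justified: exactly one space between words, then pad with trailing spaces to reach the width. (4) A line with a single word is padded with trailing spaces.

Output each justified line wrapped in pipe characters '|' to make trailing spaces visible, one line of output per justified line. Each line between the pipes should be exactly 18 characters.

Line 1: ['all', 'wolf', 'number'] (min_width=15, slack=3)
Line 2: ['morning', 'capture'] (min_width=15, slack=3)
Line 3: ['coffee', 'rainbow'] (min_width=14, slack=4)
Line 4: ['bear', 'corn', 'was'] (min_width=13, slack=5)

Answer: |all   wolf  number|
|morning    capture|
|coffee     rainbow|
|bear corn was     |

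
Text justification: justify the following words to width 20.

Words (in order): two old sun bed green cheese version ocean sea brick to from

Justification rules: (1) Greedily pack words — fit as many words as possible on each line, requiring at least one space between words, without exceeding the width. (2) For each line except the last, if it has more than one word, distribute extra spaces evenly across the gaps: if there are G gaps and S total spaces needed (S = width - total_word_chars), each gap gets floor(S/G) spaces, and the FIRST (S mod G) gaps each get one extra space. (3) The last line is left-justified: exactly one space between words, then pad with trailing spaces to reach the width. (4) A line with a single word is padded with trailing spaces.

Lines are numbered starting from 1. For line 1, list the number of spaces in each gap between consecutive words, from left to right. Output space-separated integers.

Line 1: ['two', 'old', 'sun', 'bed'] (min_width=15, slack=5)
Line 2: ['green', 'cheese', 'version'] (min_width=20, slack=0)
Line 3: ['ocean', 'sea', 'brick', 'to'] (min_width=18, slack=2)
Line 4: ['from'] (min_width=4, slack=16)

Answer: 3 3 2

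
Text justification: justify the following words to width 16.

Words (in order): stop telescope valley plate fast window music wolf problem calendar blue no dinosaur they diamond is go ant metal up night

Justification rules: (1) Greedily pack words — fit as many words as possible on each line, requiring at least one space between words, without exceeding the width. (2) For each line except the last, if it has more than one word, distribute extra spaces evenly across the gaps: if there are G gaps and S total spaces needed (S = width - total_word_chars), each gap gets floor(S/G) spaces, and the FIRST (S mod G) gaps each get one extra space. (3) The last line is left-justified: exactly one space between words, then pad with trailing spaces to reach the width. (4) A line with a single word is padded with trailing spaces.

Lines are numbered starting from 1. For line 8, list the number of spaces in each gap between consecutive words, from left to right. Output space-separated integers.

Line 1: ['stop', 'telescope'] (min_width=14, slack=2)
Line 2: ['valley', 'plate'] (min_width=12, slack=4)
Line 3: ['fast', 'window'] (min_width=11, slack=5)
Line 4: ['music', 'wolf'] (min_width=10, slack=6)
Line 5: ['problem', 'calendar'] (min_width=16, slack=0)
Line 6: ['blue', 'no', 'dinosaur'] (min_width=16, slack=0)
Line 7: ['they', 'diamond', 'is'] (min_width=15, slack=1)
Line 8: ['go', 'ant', 'metal', 'up'] (min_width=15, slack=1)
Line 9: ['night'] (min_width=5, slack=11)

Answer: 2 1 1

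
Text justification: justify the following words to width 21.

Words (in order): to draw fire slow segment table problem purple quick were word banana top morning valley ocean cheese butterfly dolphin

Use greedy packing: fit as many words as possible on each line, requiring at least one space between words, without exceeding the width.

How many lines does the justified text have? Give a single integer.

Answer: 7

Derivation:
Line 1: ['to', 'draw', 'fire', 'slow'] (min_width=17, slack=4)
Line 2: ['segment', 'table', 'problem'] (min_width=21, slack=0)
Line 3: ['purple', 'quick', 'were'] (min_width=17, slack=4)
Line 4: ['word', 'banana', 'top'] (min_width=15, slack=6)
Line 5: ['morning', 'valley', 'ocean'] (min_width=20, slack=1)
Line 6: ['cheese', 'butterfly'] (min_width=16, slack=5)
Line 7: ['dolphin'] (min_width=7, slack=14)
Total lines: 7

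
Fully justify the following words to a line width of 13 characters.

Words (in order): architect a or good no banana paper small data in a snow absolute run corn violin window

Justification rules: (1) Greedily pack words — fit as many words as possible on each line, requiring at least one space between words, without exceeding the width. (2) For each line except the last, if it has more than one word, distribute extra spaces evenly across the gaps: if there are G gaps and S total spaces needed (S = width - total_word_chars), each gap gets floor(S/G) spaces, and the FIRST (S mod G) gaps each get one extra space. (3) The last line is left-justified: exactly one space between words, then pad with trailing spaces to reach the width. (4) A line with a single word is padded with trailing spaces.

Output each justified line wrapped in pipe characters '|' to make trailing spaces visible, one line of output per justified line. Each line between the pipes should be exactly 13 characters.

Line 1: ['architect', 'a'] (min_width=11, slack=2)
Line 2: ['or', 'good', 'no'] (min_width=10, slack=3)
Line 3: ['banana', 'paper'] (min_width=12, slack=1)
Line 4: ['small', 'data', 'in'] (min_width=13, slack=0)
Line 5: ['a', 'snow'] (min_width=6, slack=7)
Line 6: ['absolute', 'run'] (min_width=12, slack=1)
Line 7: ['corn', 'violin'] (min_width=11, slack=2)
Line 8: ['window'] (min_width=6, slack=7)

Answer: |architect   a|
|or   good  no|
|banana  paper|
|small data in|
|a        snow|
|absolute  run|
|corn   violin|
|window       |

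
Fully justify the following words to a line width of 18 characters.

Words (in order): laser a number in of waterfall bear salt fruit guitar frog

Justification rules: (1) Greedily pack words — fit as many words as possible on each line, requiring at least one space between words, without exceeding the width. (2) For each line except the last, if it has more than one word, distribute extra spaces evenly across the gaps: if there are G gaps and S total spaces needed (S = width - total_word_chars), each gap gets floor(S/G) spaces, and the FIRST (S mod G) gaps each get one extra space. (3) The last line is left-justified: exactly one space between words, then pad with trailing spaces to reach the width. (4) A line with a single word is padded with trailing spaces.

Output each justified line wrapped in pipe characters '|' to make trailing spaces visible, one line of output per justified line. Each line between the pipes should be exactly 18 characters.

Line 1: ['laser', 'a', 'number', 'in'] (min_width=17, slack=1)
Line 2: ['of', 'waterfall', 'bear'] (min_width=17, slack=1)
Line 3: ['salt', 'fruit', 'guitar'] (min_width=17, slack=1)
Line 4: ['frog'] (min_width=4, slack=14)

Answer: |laser  a number in|
|of  waterfall bear|
|salt  fruit guitar|
|frog              |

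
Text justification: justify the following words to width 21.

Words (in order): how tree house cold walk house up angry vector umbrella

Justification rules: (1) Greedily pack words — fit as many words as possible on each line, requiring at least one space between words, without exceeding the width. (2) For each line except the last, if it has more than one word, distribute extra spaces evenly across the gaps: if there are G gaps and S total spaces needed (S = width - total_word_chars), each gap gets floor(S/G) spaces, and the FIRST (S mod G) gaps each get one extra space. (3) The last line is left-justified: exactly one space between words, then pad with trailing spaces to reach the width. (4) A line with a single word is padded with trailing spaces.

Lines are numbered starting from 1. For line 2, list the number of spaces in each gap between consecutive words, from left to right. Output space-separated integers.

Answer: 2 2 1

Derivation:
Line 1: ['how', 'tree', 'house', 'cold'] (min_width=19, slack=2)
Line 2: ['walk', 'house', 'up', 'angry'] (min_width=19, slack=2)
Line 3: ['vector', 'umbrella'] (min_width=15, slack=6)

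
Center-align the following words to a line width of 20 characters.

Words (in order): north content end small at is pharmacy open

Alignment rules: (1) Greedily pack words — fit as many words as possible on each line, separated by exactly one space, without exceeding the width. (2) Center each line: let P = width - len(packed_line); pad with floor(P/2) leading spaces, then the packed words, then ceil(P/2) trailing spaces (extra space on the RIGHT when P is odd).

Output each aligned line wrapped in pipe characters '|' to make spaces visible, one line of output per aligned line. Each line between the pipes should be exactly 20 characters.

Answer: | north content end  |
|small at is pharmacy|
|        open        |

Derivation:
Line 1: ['north', 'content', 'end'] (min_width=17, slack=3)
Line 2: ['small', 'at', 'is', 'pharmacy'] (min_width=20, slack=0)
Line 3: ['open'] (min_width=4, slack=16)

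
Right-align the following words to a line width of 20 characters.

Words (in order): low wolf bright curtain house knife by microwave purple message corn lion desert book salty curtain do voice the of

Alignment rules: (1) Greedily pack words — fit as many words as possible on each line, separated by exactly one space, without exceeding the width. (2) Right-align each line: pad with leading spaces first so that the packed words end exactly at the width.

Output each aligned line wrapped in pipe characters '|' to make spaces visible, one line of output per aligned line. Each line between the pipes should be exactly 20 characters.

Answer: |     low wolf bright|
| curtain house knife|
| by microwave purple|
|   message corn lion|
|   desert book salty|
|curtain do voice the|
|                  of|

Derivation:
Line 1: ['low', 'wolf', 'bright'] (min_width=15, slack=5)
Line 2: ['curtain', 'house', 'knife'] (min_width=19, slack=1)
Line 3: ['by', 'microwave', 'purple'] (min_width=19, slack=1)
Line 4: ['message', 'corn', 'lion'] (min_width=17, slack=3)
Line 5: ['desert', 'book', 'salty'] (min_width=17, slack=3)
Line 6: ['curtain', 'do', 'voice', 'the'] (min_width=20, slack=0)
Line 7: ['of'] (min_width=2, slack=18)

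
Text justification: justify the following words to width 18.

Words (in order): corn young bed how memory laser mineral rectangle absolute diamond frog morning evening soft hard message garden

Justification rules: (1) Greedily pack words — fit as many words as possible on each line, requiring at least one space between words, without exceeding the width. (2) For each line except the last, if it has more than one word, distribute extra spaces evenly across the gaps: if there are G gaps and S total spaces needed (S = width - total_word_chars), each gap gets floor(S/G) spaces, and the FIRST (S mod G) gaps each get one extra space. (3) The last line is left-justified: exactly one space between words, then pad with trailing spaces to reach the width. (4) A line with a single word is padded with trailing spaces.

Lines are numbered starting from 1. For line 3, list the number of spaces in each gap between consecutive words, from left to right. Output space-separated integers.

Line 1: ['corn', 'young', 'bed', 'how'] (min_width=18, slack=0)
Line 2: ['memory', 'laser'] (min_width=12, slack=6)
Line 3: ['mineral', 'rectangle'] (min_width=17, slack=1)
Line 4: ['absolute', 'diamond'] (min_width=16, slack=2)
Line 5: ['frog', 'morning'] (min_width=12, slack=6)
Line 6: ['evening', 'soft', 'hard'] (min_width=17, slack=1)
Line 7: ['message', 'garden'] (min_width=14, slack=4)

Answer: 2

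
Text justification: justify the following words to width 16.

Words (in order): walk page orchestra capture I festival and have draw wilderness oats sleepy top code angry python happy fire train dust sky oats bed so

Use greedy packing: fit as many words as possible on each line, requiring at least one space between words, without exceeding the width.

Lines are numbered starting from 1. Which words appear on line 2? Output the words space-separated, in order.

Line 1: ['walk', 'page'] (min_width=9, slack=7)
Line 2: ['orchestra'] (min_width=9, slack=7)
Line 3: ['capture', 'I'] (min_width=9, slack=7)
Line 4: ['festival', 'and'] (min_width=12, slack=4)
Line 5: ['have', 'draw'] (min_width=9, slack=7)
Line 6: ['wilderness', 'oats'] (min_width=15, slack=1)
Line 7: ['sleepy', 'top', 'code'] (min_width=15, slack=1)
Line 8: ['angry', 'python'] (min_width=12, slack=4)
Line 9: ['happy', 'fire', 'train'] (min_width=16, slack=0)
Line 10: ['dust', 'sky', 'oats'] (min_width=13, slack=3)
Line 11: ['bed', 'so'] (min_width=6, slack=10)

Answer: orchestra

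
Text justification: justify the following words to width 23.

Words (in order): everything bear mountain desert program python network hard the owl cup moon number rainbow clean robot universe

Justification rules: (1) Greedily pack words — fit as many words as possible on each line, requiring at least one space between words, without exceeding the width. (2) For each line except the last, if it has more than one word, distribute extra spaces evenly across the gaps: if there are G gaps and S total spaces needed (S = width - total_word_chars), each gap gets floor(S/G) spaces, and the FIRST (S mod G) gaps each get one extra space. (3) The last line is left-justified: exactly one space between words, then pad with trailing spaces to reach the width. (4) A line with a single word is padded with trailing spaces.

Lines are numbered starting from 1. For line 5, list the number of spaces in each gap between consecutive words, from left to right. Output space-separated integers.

Line 1: ['everything', 'bear'] (min_width=15, slack=8)
Line 2: ['mountain', 'desert', 'program'] (min_width=23, slack=0)
Line 3: ['python', 'network', 'hard', 'the'] (min_width=23, slack=0)
Line 4: ['owl', 'cup', 'moon', 'number'] (min_width=19, slack=4)
Line 5: ['rainbow', 'clean', 'robot'] (min_width=19, slack=4)
Line 6: ['universe'] (min_width=8, slack=15)

Answer: 3 3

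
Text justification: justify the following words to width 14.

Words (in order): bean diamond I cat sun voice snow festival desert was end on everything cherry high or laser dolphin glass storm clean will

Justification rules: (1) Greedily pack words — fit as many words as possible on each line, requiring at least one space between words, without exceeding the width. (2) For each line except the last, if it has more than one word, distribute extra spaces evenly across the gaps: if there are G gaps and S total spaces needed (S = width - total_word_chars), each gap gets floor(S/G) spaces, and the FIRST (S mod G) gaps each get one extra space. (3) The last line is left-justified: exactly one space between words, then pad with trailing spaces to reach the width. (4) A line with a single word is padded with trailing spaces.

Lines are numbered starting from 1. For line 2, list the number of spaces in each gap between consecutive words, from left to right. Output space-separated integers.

Answer: 2 1

Derivation:
Line 1: ['bean', 'diamond', 'I'] (min_width=14, slack=0)
Line 2: ['cat', 'sun', 'voice'] (min_width=13, slack=1)
Line 3: ['snow', 'festival'] (min_width=13, slack=1)
Line 4: ['desert', 'was', 'end'] (min_width=14, slack=0)
Line 5: ['on', 'everything'] (min_width=13, slack=1)
Line 6: ['cherry', 'high', 'or'] (min_width=14, slack=0)
Line 7: ['laser', 'dolphin'] (min_width=13, slack=1)
Line 8: ['glass', 'storm'] (min_width=11, slack=3)
Line 9: ['clean', 'will'] (min_width=10, slack=4)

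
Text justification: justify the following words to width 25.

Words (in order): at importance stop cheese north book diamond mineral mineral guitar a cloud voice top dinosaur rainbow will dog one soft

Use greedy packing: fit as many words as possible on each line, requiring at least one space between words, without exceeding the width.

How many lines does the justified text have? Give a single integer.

Answer: 5

Derivation:
Line 1: ['at', 'importance', 'stop', 'cheese'] (min_width=25, slack=0)
Line 2: ['north', 'book', 'diamond'] (min_width=18, slack=7)
Line 3: ['mineral', 'mineral', 'guitar', 'a'] (min_width=24, slack=1)
Line 4: ['cloud', 'voice', 'top', 'dinosaur'] (min_width=24, slack=1)
Line 5: ['rainbow', 'will', 'dog', 'one', 'soft'] (min_width=25, slack=0)
Total lines: 5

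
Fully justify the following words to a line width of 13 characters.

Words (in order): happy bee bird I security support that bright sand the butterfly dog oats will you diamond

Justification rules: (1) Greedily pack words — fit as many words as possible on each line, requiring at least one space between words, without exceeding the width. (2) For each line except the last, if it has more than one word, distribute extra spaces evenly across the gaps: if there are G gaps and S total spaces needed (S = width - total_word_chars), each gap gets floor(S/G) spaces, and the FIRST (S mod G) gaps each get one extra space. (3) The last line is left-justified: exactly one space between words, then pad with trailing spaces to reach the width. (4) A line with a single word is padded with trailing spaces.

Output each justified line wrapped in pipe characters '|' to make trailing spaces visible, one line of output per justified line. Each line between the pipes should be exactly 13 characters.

Line 1: ['happy', 'bee'] (min_width=9, slack=4)
Line 2: ['bird', 'I'] (min_width=6, slack=7)
Line 3: ['security'] (min_width=8, slack=5)
Line 4: ['support', 'that'] (min_width=12, slack=1)
Line 5: ['bright', 'sand'] (min_width=11, slack=2)
Line 6: ['the', 'butterfly'] (min_width=13, slack=0)
Line 7: ['dog', 'oats', 'will'] (min_width=13, slack=0)
Line 8: ['you', 'diamond'] (min_width=11, slack=2)

Answer: |happy     bee|
|bird        I|
|security     |
|support  that|
|bright   sand|
|the butterfly|
|dog oats will|
|you diamond  |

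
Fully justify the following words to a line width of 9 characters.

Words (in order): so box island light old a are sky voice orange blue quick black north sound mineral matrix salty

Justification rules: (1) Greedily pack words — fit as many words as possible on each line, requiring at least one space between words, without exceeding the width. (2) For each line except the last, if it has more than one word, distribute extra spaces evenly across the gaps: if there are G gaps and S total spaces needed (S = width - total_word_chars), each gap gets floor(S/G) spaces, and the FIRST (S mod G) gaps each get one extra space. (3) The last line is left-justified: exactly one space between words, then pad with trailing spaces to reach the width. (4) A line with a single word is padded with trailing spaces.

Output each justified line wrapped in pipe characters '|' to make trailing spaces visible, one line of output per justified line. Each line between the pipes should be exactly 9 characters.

Answer: |so    box|
|island   |
|light old|
|a are sky|
|voice    |
|orange   |
|blue     |
|quick    |
|black    |
|north    |
|sound    |
|mineral  |
|matrix   |
|salty    |

Derivation:
Line 1: ['so', 'box'] (min_width=6, slack=3)
Line 2: ['island'] (min_width=6, slack=3)
Line 3: ['light', 'old'] (min_width=9, slack=0)
Line 4: ['a', 'are', 'sky'] (min_width=9, slack=0)
Line 5: ['voice'] (min_width=5, slack=4)
Line 6: ['orange'] (min_width=6, slack=3)
Line 7: ['blue'] (min_width=4, slack=5)
Line 8: ['quick'] (min_width=5, slack=4)
Line 9: ['black'] (min_width=5, slack=4)
Line 10: ['north'] (min_width=5, slack=4)
Line 11: ['sound'] (min_width=5, slack=4)
Line 12: ['mineral'] (min_width=7, slack=2)
Line 13: ['matrix'] (min_width=6, slack=3)
Line 14: ['salty'] (min_width=5, slack=4)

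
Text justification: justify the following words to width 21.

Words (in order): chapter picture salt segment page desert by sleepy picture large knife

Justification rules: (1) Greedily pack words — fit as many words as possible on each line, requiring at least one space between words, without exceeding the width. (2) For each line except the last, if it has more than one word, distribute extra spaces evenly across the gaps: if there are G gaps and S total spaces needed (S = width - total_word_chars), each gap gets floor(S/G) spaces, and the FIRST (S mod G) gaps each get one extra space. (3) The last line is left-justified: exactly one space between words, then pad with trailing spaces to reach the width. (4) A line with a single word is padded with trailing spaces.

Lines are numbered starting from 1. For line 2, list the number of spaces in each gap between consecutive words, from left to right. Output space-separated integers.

Line 1: ['chapter', 'picture', 'salt'] (min_width=20, slack=1)
Line 2: ['segment', 'page', 'desert'] (min_width=19, slack=2)
Line 3: ['by', 'sleepy', 'picture'] (min_width=17, slack=4)
Line 4: ['large', 'knife'] (min_width=11, slack=10)

Answer: 2 2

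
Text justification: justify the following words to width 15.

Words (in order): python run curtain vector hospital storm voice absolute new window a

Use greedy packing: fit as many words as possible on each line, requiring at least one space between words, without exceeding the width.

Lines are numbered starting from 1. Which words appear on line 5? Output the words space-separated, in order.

Answer: new window a

Derivation:
Line 1: ['python', 'run'] (min_width=10, slack=5)
Line 2: ['curtain', 'vector'] (min_width=14, slack=1)
Line 3: ['hospital', 'storm'] (min_width=14, slack=1)
Line 4: ['voice', 'absolute'] (min_width=14, slack=1)
Line 5: ['new', 'window', 'a'] (min_width=12, slack=3)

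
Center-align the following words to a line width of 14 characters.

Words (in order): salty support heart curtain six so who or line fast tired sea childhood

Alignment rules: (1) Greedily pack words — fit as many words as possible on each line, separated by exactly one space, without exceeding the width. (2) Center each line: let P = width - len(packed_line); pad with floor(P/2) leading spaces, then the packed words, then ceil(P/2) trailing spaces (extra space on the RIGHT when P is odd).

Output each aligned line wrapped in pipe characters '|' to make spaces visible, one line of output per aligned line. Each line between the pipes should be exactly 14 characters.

Answer: |salty support |
|heart curtain |
|six so who or |
|  line fast   |
|  tired sea   |
|  childhood   |

Derivation:
Line 1: ['salty', 'support'] (min_width=13, slack=1)
Line 2: ['heart', 'curtain'] (min_width=13, slack=1)
Line 3: ['six', 'so', 'who', 'or'] (min_width=13, slack=1)
Line 4: ['line', 'fast'] (min_width=9, slack=5)
Line 5: ['tired', 'sea'] (min_width=9, slack=5)
Line 6: ['childhood'] (min_width=9, slack=5)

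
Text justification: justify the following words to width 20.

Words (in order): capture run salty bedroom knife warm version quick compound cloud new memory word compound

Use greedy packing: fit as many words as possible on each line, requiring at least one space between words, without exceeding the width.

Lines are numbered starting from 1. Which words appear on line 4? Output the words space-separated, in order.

Answer: compound cloud new

Derivation:
Line 1: ['capture', 'run', 'salty'] (min_width=17, slack=3)
Line 2: ['bedroom', 'knife', 'warm'] (min_width=18, slack=2)
Line 3: ['version', 'quick'] (min_width=13, slack=7)
Line 4: ['compound', 'cloud', 'new'] (min_width=18, slack=2)
Line 5: ['memory', 'word', 'compound'] (min_width=20, slack=0)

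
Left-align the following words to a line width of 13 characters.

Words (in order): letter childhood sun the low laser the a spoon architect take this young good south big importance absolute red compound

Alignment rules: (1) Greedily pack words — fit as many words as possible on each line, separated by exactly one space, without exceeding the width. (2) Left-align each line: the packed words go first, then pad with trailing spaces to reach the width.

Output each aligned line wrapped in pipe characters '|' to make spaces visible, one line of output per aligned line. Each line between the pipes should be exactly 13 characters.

Answer: |letter       |
|childhood sun|
|the low laser|
|the a spoon  |
|architect    |
|take this    |
|young good   |
|south big    |
|importance   |
|absolute red |
|compound     |

Derivation:
Line 1: ['letter'] (min_width=6, slack=7)
Line 2: ['childhood', 'sun'] (min_width=13, slack=0)
Line 3: ['the', 'low', 'laser'] (min_width=13, slack=0)
Line 4: ['the', 'a', 'spoon'] (min_width=11, slack=2)
Line 5: ['architect'] (min_width=9, slack=4)
Line 6: ['take', 'this'] (min_width=9, slack=4)
Line 7: ['young', 'good'] (min_width=10, slack=3)
Line 8: ['south', 'big'] (min_width=9, slack=4)
Line 9: ['importance'] (min_width=10, slack=3)
Line 10: ['absolute', 'red'] (min_width=12, slack=1)
Line 11: ['compound'] (min_width=8, slack=5)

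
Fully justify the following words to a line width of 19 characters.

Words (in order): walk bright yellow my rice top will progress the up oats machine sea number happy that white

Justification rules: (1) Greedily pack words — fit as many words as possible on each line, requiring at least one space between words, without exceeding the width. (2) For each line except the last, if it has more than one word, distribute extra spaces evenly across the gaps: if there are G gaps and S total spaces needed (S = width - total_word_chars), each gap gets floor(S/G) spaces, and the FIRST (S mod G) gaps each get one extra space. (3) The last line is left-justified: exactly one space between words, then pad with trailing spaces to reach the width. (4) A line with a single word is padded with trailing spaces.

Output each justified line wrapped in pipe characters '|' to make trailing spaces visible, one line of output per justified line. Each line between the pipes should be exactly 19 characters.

Line 1: ['walk', 'bright', 'yellow'] (min_width=18, slack=1)
Line 2: ['my', 'rice', 'top', 'will'] (min_width=16, slack=3)
Line 3: ['progress', 'the', 'up'] (min_width=15, slack=4)
Line 4: ['oats', 'machine', 'sea'] (min_width=16, slack=3)
Line 5: ['number', 'happy', 'that'] (min_width=17, slack=2)
Line 6: ['white'] (min_width=5, slack=14)

Answer: |walk  bright yellow|
|my  rice  top  will|
|progress   the   up|
|oats   machine  sea|
|number  happy  that|
|white              |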